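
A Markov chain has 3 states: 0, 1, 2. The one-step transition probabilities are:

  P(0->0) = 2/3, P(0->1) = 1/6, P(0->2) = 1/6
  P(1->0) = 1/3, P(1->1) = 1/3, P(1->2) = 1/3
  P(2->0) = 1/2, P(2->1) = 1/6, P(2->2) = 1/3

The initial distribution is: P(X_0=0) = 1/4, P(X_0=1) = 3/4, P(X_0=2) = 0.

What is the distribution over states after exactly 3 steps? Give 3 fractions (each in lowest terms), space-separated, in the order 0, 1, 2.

Answer: 119/216 175/864 71/288

Derivation:
Propagating the distribution step by step (d_{t+1} = d_t * P):
d_0 = (0=1/4, 1=3/4, 2=0)
  d_1[0] = 1/4*2/3 + 3/4*1/3 + 0*1/2 = 5/12
  d_1[1] = 1/4*1/6 + 3/4*1/3 + 0*1/6 = 7/24
  d_1[2] = 1/4*1/6 + 3/4*1/3 + 0*1/3 = 7/24
d_1 = (0=5/12, 1=7/24, 2=7/24)
  d_2[0] = 5/12*2/3 + 7/24*1/3 + 7/24*1/2 = 25/48
  d_2[1] = 5/12*1/6 + 7/24*1/3 + 7/24*1/6 = 31/144
  d_2[2] = 5/12*1/6 + 7/24*1/3 + 7/24*1/3 = 19/72
d_2 = (0=25/48, 1=31/144, 2=19/72)
  d_3[0] = 25/48*2/3 + 31/144*1/3 + 19/72*1/2 = 119/216
  d_3[1] = 25/48*1/6 + 31/144*1/3 + 19/72*1/6 = 175/864
  d_3[2] = 25/48*1/6 + 31/144*1/3 + 19/72*1/3 = 71/288
d_3 = (0=119/216, 1=175/864, 2=71/288)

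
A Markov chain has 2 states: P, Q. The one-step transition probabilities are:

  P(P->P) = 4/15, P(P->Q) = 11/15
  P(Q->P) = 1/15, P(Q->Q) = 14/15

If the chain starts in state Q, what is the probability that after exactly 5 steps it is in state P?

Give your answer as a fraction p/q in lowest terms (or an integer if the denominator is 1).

Answer: 781/9375

Derivation:
Computing P^5 by repeated multiplication:
P^1 =
  P: [4/15, 11/15]
  Q: [1/15, 14/15]
P^2 =
  P: [3/25, 22/25]
  Q: [2/25, 23/25]
P^3 =
  P: [34/375, 341/375]
  Q: [31/375, 344/375]
P^4 =
  P: [53/625, 572/625]
  Q: [52/625, 573/625]
P^5 =
  P: [784/9375, 8591/9375]
  Q: [781/9375, 8594/9375]

(P^5)[Q -> P] = 781/9375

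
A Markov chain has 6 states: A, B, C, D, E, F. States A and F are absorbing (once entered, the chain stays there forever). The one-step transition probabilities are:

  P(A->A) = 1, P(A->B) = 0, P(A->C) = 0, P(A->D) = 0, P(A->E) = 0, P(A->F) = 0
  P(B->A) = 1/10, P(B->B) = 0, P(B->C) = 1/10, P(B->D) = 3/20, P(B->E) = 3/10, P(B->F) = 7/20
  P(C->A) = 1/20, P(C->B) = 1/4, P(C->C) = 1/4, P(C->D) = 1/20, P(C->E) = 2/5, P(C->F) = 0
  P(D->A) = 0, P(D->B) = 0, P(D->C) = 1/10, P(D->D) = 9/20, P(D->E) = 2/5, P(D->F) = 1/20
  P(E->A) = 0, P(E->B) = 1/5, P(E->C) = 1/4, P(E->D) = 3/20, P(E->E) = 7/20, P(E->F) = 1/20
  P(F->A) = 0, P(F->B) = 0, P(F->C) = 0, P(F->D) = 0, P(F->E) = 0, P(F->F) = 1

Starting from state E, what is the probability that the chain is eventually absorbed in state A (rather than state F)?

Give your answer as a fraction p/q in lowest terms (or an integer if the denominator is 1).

Answer: 541/2383

Derivation:
Let a_i = P(absorbed in A | start in state i).
Boundary conditions: a_A = 1, a_F = 0.
For each transient state i, a_i = sum_j P(i->j) * a_j:
  a_B = 1/10*a_A + 0*a_B + 1/10*a_C + 3/20*a_D + 3/10*a_E + 7/20*a_F
  a_C = 1/20*a_A + 1/4*a_B + 1/4*a_C + 1/20*a_D + 2/5*a_E + 0*a_F
  a_D = 0*a_A + 0*a_B + 1/10*a_C + 9/20*a_D + 2/5*a_E + 1/20*a_F
  a_E = 0*a_A + 1/5*a_B + 1/4*a_C + 3/20*a_D + 7/20*a_E + 1/20*a_F

Substituting a_A = 1 and a_F = 0, rearrange to (I - Q) a = r where r[i] = P(i -> A):
  [1, -1/10, -3/20, -3/10] . (a_B, a_C, a_D, a_E) = 1/10
  [-1/4, 3/4, -1/20, -2/5] . (a_B, a_C, a_D, a_E) = 1/20
  [0, -1/10, 11/20, -2/5] . (a_B, a_C, a_D, a_E) = 0
  [-1/5, -1/4, -3/20, 13/20] . (a_B, a_C, a_D, a_E) = 0

Solving yields:
  a_B = 544/2383
  a_C = 663/2383
  a_D = 514/2383
  a_E = 541/2383

Starting state is E, so the absorption probability is a_E = 541/2383.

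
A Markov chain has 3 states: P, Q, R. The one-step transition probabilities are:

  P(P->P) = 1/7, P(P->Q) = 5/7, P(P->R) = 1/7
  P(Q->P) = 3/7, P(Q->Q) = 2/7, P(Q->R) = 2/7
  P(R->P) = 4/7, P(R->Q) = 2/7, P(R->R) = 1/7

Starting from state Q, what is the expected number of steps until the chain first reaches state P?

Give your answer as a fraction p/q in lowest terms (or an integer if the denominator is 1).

Let h_i = expected steps to first reach P from state i.
Boundary: h_P = 0.
First-step equations for the other states:
  h_Q = 1 + 3/7*h_P + 2/7*h_Q + 2/7*h_R
  h_R = 1 + 4/7*h_P + 2/7*h_Q + 1/7*h_R

Substituting h_P = 0 and rearranging gives the linear system (I - Q) h = 1:
  [5/7, -2/7] . (h_Q, h_R) = 1
  [-2/7, 6/7] . (h_Q, h_R) = 1

Solving yields:
  h_Q = 28/13
  h_R = 49/26

Starting state is Q, so the expected hitting time is h_Q = 28/13.

Answer: 28/13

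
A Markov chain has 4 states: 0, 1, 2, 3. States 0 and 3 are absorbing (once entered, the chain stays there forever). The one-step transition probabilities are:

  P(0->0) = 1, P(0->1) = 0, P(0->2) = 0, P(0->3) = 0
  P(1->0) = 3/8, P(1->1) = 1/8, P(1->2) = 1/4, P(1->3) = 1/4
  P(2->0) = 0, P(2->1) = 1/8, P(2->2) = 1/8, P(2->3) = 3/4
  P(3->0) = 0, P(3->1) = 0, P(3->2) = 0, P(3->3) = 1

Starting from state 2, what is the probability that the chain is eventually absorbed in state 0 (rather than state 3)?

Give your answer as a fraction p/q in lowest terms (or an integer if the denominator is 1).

Answer: 3/47

Derivation:
Let a_i = P(absorbed in 0 | start in state i).
Boundary conditions: a_0 = 1, a_3 = 0.
For each transient state i, a_i = sum_j P(i->j) * a_j:
  a_1 = 3/8*a_0 + 1/8*a_1 + 1/4*a_2 + 1/4*a_3
  a_2 = 0*a_0 + 1/8*a_1 + 1/8*a_2 + 3/4*a_3

Substituting a_0 = 1 and a_3 = 0, rearrange to (I - Q) a = r where r[i] = P(i -> 0):
  [7/8, -1/4] . (a_1, a_2) = 3/8
  [-1/8, 7/8] . (a_1, a_2) = 0

Solving yields:
  a_1 = 21/47
  a_2 = 3/47

Starting state is 2, so the absorption probability is a_2 = 3/47.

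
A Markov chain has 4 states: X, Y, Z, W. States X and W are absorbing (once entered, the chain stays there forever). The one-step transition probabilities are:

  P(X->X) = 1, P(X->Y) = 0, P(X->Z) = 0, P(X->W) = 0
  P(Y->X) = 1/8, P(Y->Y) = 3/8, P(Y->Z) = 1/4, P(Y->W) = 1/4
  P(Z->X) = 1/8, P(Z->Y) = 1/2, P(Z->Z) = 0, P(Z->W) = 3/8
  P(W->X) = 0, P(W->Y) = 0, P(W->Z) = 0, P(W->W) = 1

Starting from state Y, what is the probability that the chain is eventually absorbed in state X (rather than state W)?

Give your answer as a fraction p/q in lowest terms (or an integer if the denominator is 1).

Answer: 5/16

Derivation:
Let a_i = P(absorbed in X | start in state i).
Boundary conditions: a_X = 1, a_W = 0.
For each transient state i, a_i = sum_j P(i->j) * a_j:
  a_Y = 1/8*a_X + 3/8*a_Y + 1/4*a_Z + 1/4*a_W
  a_Z = 1/8*a_X + 1/2*a_Y + 0*a_Z + 3/8*a_W

Substituting a_X = 1 and a_W = 0, rearrange to (I - Q) a = r where r[i] = P(i -> X):
  [5/8, -1/4] . (a_Y, a_Z) = 1/8
  [-1/2, 1] . (a_Y, a_Z) = 1/8

Solving yields:
  a_Y = 5/16
  a_Z = 9/32

Starting state is Y, so the absorption probability is a_Y = 5/16.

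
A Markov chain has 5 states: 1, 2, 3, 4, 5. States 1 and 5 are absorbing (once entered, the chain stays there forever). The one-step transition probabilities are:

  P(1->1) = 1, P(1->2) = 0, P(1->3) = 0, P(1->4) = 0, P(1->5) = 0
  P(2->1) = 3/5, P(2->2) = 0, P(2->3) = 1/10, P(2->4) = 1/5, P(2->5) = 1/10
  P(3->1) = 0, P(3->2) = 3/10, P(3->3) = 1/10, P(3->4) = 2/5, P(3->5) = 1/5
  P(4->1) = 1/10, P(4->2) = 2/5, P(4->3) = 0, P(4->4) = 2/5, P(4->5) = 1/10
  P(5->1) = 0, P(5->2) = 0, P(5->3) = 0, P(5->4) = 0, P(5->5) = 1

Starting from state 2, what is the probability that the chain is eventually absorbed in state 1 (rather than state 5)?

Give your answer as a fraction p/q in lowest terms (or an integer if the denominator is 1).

Answer: 173/217

Derivation:
Let a_i = P(absorbed in 1 | start in state i).
Boundary conditions: a_1 = 1, a_5 = 0.
For each transient state i, a_i = sum_j P(i->j) * a_j:
  a_2 = 3/5*a_1 + 0*a_2 + 1/10*a_3 + 1/5*a_4 + 1/10*a_5
  a_3 = 0*a_1 + 3/10*a_2 + 1/10*a_3 + 2/5*a_4 + 1/5*a_5
  a_4 = 1/10*a_1 + 2/5*a_2 + 0*a_3 + 2/5*a_4 + 1/10*a_5

Substituting a_1 = 1 and a_5 = 0, rearrange to (I - Q) a = r where r[i] = P(i -> 1):
  [1, -1/10, -1/5] . (a_2, a_3, a_4) = 3/5
  [-3/10, 9/10, -2/5] . (a_2, a_3, a_4) = 0
  [-2/5, 0, 3/5] . (a_2, a_3, a_4) = 1/10

Solving yields:
  a_2 = 173/217
  a_3 = 125/217
  a_4 = 303/434

Starting state is 2, so the absorption probability is a_2 = 173/217.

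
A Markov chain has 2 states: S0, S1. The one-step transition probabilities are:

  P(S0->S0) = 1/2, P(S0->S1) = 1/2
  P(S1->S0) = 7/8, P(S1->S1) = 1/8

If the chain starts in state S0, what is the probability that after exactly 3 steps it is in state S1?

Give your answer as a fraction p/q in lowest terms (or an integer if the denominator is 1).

Computing P^3 by repeated multiplication:
P^1 =
  S0: [1/2, 1/2]
  S1: [7/8, 1/8]
P^2 =
  S0: [11/16, 5/16]
  S1: [35/64, 29/64]
P^3 =
  S0: [79/128, 49/128]
  S1: [343/512, 169/512]

(P^3)[S0 -> S1] = 49/128

Answer: 49/128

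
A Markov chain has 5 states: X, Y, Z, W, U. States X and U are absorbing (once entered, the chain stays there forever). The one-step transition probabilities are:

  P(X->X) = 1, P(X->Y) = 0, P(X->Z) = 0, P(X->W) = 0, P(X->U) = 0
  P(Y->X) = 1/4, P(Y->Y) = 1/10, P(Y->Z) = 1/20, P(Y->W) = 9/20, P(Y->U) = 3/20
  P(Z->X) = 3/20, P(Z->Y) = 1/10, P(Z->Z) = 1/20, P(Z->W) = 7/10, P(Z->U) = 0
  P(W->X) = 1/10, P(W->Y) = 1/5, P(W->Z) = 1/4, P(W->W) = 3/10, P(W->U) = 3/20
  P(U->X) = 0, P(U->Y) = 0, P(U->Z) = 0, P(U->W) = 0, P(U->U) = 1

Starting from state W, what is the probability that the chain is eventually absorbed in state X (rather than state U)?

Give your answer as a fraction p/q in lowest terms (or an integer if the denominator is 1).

Let a_i = P(absorbed in X | start in state i).
Boundary conditions: a_X = 1, a_U = 0.
For each transient state i, a_i = sum_j P(i->j) * a_j:
  a_Y = 1/4*a_X + 1/10*a_Y + 1/20*a_Z + 9/20*a_W + 3/20*a_U
  a_Z = 3/20*a_X + 1/10*a_Y + 1/20*a_Z + 7/10*a_W + 0*a_U
  a_W = 1/10*a_X + 1/5*a_Y + 1/4*a_Z + 3/10*a_W + 3/20*a_U

Substituting a_X = 1 and a_U = 0, rearrange to (I - Q) a = r where r[i] = P(i -> X):
  [9/10, -1/20, -9/20] . (a_Y, a_Z, a_W) = 1/4
  [-1/10, 19/20, -7/10] . (a_Y, a_Z, a_W) = 3/20
  [-1/5, -1/4, 7/10] . (a_Y, a_Z, a_W) = 1/10

Solving yields:
  a_Y = 509/890
  a_Z = 268/445
  a_W = 232/445

Starting state is W, so the absorption probability is a_W = 232/445.

Answer: 232/445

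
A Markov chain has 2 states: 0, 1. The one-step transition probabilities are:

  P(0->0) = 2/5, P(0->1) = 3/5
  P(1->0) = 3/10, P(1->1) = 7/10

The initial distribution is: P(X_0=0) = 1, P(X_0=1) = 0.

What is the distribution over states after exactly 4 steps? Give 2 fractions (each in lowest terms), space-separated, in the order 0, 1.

Propagating the distribution step by step (d_{t+1} = d_t * P):
d_0 = (0=1, 1=0)
  d_1[0] = 1*2/5 + 0*3/10 = 2/5
  d_1[1] = 1*3/5 + 0*7/10 = 3/5
d_1 = (0=2/5, 1=3/5)
  d_2[0] = 2/5*2/5 + 3/5*3/10 = 17/50
  d_2[1] = 2/5*3/5 + 3/5*7/10 = 33/50
d_2 = (0=17/50, 1=33/50)
  d_3[0] = 17/50*2/5 + 33/50*3/10 = 167/500
  d_3[1] = 17/50*3/5 + 33/50*7/10 = 333/500
d_3 = (0=167/500, 1=333/500)
  d_4[0] = 167/500*2/5 + 333/500*3/10 = 1667/5000
  d_4[1] = 167/500*3/5 + 333/500*7/10 = 3333/5000
d_4 = (0=1667/5000, 1=3333/5000)

Answer: 1667/5000 3333/5000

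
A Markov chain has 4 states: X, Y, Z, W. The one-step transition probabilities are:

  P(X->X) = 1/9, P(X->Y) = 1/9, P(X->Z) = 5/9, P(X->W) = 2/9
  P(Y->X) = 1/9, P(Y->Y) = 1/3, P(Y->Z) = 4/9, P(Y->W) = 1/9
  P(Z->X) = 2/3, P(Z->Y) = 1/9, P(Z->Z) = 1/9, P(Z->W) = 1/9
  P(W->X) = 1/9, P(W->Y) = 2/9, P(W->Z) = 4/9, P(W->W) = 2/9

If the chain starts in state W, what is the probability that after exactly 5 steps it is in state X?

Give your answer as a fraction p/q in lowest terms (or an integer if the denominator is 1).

Answer: 18001/59049

Derivation:
Computing P^5 by repeated multiplication:
P^1 =
  X: [1/9, 1/9, 5/9, 2/9]
  Y: [1/9, 1/3, 4/9, 1/9]
  Z: [2/3, 1/9, 1/9, 1/9]
  W: [1/9, 2/9, 4/9, 2/9]
P^2 =
  X: [34/81, 13/81, 22/81, 4/27]
  Y: [29/81, 16/81, 25/81, 11/81]
  Z: [14/81, 4/27, 13/27, 16/81]
  W: [29/81, 5/27, 25/81, 4/27]
P^3 =
  X: [191/729, 119/729, 292/729, 127/729]
  Y: [206/729, 124/729, 278/729, 121/729]
  Z: [92/243, 121/729, 221/729, 37/243]
  W: [206/729, 41/243, 278/729, 122/729]
P^4 =
  X: [2189/6561, 1094/6561, 2231/6561, 349/2187]
  Y: [2119/6561, 122/729, 2288/6561, 352/2187]
  Z: [1834/6561, 1082/6561, 281/729, 124/729]
  W: [2119/6561, 1097/6561, 2288/6561, 1057/6561]
P^5 =
  X: [17716/59049, 9796/59049, 21740/59049, 9797/59049]
  Y: [18001/59049, 3271/19683, 21499/59049, 9736/59049]
  Z: [2134/6561, 9841/59049, 20491/59049, 9511/59049]
  W: [18001/59049, 9812/59049, 21499/59049, 9737/59049]

(P^5)[W -> X] = 18001/59049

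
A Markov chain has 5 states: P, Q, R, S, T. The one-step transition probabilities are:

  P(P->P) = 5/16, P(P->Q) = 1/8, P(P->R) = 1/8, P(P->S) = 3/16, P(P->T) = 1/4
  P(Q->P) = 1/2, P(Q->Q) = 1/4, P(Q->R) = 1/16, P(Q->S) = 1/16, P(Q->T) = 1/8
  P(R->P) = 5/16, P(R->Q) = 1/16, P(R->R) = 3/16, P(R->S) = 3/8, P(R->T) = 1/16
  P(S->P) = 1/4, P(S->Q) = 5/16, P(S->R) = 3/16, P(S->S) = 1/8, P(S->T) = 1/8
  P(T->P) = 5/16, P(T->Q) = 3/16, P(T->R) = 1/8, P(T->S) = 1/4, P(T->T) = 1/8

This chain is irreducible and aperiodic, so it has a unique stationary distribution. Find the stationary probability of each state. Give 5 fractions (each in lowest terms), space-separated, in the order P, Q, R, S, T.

Answer: 22093/65864 12175/65864 4397/32932 12357/65864 10445/65864

Derivation:
The stationary distribution satisfies pi = pi * P, i.e.:
  pi_P = 5/16*pi_P + 1/2*pi_Q + 5/16*pi_R + 1/4*pi_S + 5/16*pi_T
  pi_Q = 1/8*pi_P + 1/4*pi_Q + 1/16*pi_R + 5/16*pi_S + 3/16*pi_T
  pi_R = 1/8*pi_P + 1/16*pi_Q + 3/16*pi_R + 3/16*pi_S + 1/8*pi_T
  pi_S = 3/16*pi_P + 1/16*pi_Q + 3/8*pi_R + 1/8*pi_S + 1/4*pi_T
  pi_T = 1/4*pi_P + 1/8*pi_Q + 1/16*pi_R + 1/8*pi_S + 1/8*pi_T
with normalization: pi_P + pi_Q + pi_R + pi_S + pi_T = 1.

Using the first 4 balance equations plus normalization, the linear system A*pi = b is:
  [-11/16, 1/2, 5/16, 1/4, 5/16] . pi = 0
  [1/8, -3/4, 1/16, 5/16, 3/16] . pi = 0
  [1/8, 1/16, -13/16, 3/16, 1/8] . pi = 0
  [3/16, 1/16, 3/8, -7/8, 1/4] . pi = 0
  [1, 1, 1, 1, 1] . pi = 1

Solving yields:
  pi_P = 22093/65864
  pi_Q = 12175/65864
  pi_R = 4397/32932
  pi_S = 12357/65864
  pi_T = 10445/65864

Verification (pi * P):
  22093/65864*5/16 + 12175/65864*1/2 + 4397/32932*5/16 + 12357/65864*1/4 + 10445/65864*5/16 = 22093/65864 = pi_P  (ok)
  22093/65864*1/8 + 12175/65864*1/4 + 4397/32932*1/16 + 12357/65864*5/16 + 10445/65864*3/16 = 12175/65864 = pi_Q  (ok)
  22093/65864*1/8 + 12175/65864*1/16 + 4397/32932*3/16 + 12357/65864*3/16 + 10445/65864*1/8 = 4397/32932 = pi_R  (ok)
  22093/65864*3/16 + 12175/65864*1/16 + 4397/32932*3/8 + 12357/65864*1/8 + 10445/65864*1/4 = 12357/65864 = pi_S  (ok)
  22093/65864*1/4 + 12175/65864*1/8 + 4397/32932*1/16 + 12357/65864*1/8 + 10445/65864*1/8 = 10445/65864 = pi_T  (ok)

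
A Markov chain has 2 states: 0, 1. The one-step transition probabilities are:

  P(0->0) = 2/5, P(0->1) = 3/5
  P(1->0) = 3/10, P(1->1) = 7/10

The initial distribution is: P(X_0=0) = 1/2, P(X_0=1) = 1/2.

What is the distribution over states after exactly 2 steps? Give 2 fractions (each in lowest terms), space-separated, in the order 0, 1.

Answer: 67/200 133/200

Derivation:
Propagating the distribution step by step (d_{t+1} = d_t * P):
d_0 = (0=1/2, 1=1/2)
  d_1[0] = 1/2*2/5 + 1/2*3/10 = 7/20
  d_1[1] = 1/2*3/5 + 1/2*7/10 = 13/20
d_1 = (0=7/20, 1=13/20)
  d_2[0] = 7/20*2/5 + 13/20*3/10 = 67/200
  d_2[1] = 7/20*3/5 + 13/20*7/10 = 133/200
d_2 = (0=67/200, 1=133/200)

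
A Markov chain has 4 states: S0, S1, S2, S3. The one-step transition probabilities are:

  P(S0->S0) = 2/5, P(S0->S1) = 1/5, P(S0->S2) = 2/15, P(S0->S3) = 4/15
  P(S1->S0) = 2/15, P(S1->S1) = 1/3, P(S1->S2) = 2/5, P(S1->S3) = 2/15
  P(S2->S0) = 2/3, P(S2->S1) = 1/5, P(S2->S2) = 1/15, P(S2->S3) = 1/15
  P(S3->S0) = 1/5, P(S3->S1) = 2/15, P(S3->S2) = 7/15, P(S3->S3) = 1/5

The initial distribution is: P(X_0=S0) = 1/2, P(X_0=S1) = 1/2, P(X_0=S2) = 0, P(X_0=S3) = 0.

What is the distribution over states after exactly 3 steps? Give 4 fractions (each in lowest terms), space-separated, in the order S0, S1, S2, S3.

Answer: 1267/3375 82/375 778/3375 592/3375

Derivation:
Propagating the distribution step by step (d_{t+1} = d_t * P):
d_0 = (S0=1/2, S1=1/2, S2=0, S3=0)
  d_1[S0] = 1/2*2/5 + 1/2*2/15 + 0*2/3 + 0*1/5 = 4/15
  d_1[S1] = 1/2*1/5 + 1/2*1/3 + 0*1/5 + 0*2/15 = 4/15
  d_1[S2] = 1/2*2/15 + 1/2*2/5 + 0*1/15 + 0*7/15 = 4/15
  d_1[S3] = 1/2*4/15 + 1/2*2/15 + 0*1/15 + 0*1/5 = 1/5
d_1 = (S0=4/15, S1=4/15, S2=4/15, S3=1/5)
  d_2[S0] = 4/15*2/5 + 4/15*2/15 + 4/15*2/3 + 1/5*1/5 = 9/25
  d_2[S1] = 4/15*1/5 + 4/15*1/3 + 4/15*1/5 + 1/5*2/15 = 2/9
  d_2[S2] = 4/15*2/15 + 4/15*2/5 + 4/15*1/15 + 1/5*7/15 = 19/75
  d_2[S3] = 4/15*4/15 + 4/15*2/15 + 4/15*1/15 + 1/5*1/5 = 37/225
d_2 = (S0=9/25, S1=2/9, S2=19/75, S3=37/225)
  d_3[S0] = 9/25*2/5 + 2/9*2/15 + 19/75*2/3 + 37/225*1/5 = 1267/3375
  d_3[S1] = 9/25*1/5 + 2/9*1/3 + 19/75*1/5 + 37/225*2/15 = 82/375
  d_3[S2] = 9/25*2/15 + 2/9*2/5 + 19/75*1/15 + 37/225*7/15 = 778/3375
  d_3[S3] = 9/25*4/15 + 2/9*2/15 + 19/75*1/15 + 37/225*1/5 = 592/3375
d_3 = (S0=1267/3375, S1=82/375, S2=778/3375, S3=592/3375)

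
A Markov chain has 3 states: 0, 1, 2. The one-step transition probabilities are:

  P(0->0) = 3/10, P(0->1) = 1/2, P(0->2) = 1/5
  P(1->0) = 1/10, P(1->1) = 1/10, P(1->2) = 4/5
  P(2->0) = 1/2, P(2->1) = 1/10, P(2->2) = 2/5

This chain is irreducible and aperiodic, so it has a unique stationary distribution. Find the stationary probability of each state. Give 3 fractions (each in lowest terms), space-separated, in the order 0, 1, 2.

The stationary distribution satisfies pi = pi * P, i.e.:
  pi_0 = 3/10*pi_0 + 1/10*pi_1 + 1/2*pi_2
  pi_1 = 1/2*pi_0 + 1/10*pi_1 + 1/10*pi_2
  pi_2 = 1/5*pi_0 + 4/5*pi_1 + 2/5*pi_2
with normalization: pi_0 + pi_1 + pi_2 = 1.

Using the first 2 balance equations plus normalization, the linear system A*pi = b is:
  [-7/10, 1/10, 1/2] . pi = 0
  [1/2, -9/10, 1/10] . pi = 0
  [1, 1, 1] . pi = 1

Solving yields:
  pi_0 = 23/68
  pi_1 = 4/17
  pi_2 = 29/68

Verification (pi * P):
  23/68*3/10 + 4/17*1/10 + 29/68*1/2 = 23/68 = pi_0  (ok)
  23/68*1/2 + 4/17*1/10 + 29/68*1/10 = 4/17 = pi_1  (ok)
  23/68*1/5 + 4/17*4/5 + 29/68*2/5 = 29/68 = pi_2  (ok)

Answer: 23/68 4/17 29/68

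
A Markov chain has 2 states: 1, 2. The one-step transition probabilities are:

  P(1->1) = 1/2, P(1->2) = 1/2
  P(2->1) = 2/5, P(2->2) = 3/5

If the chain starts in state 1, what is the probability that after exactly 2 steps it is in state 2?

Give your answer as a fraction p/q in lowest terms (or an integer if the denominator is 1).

Answer: 11/20

Derivation:
Computing P^2 by repeated multiplication:
P^1 =
  1: [1/2, 1/2]
  2: [2/5, 3/5]
P^2 =
  1: [9/20, 11/20]
  2: [11/25, 14/25]

(P^2)[1 -> 2] = 11/20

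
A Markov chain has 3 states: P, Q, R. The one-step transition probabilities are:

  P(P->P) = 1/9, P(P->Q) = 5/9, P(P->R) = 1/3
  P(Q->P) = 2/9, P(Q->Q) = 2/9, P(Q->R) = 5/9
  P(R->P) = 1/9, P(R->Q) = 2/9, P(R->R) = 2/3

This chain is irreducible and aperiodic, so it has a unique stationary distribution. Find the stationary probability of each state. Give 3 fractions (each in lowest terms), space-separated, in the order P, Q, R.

The stationary distribution satisfies pi = pi * P, i.e.:
  pi_P = 1/9*pi_P + 2/9*pi_Q + 1/9*pi_R
  pi_Q = 5/9*pi_P + 2/9*pi_Q + 2/9*pi_R
  pi_R = 1/3*pi_P + 5/9*pi_Q + 2/3*pi_R
with normalization: pi_P + pi_Q + pi_R = 1.

Using the first 2 balance equations plus normalization, the linear system A*pi = b is:
  [-8/9, 2/9, 1/9] . pi = 0
  [5/9, -7/9, 2/9] . pi = 0
  [1, 1, 1] . pi = 1

Solving yields:
  pi_P = 11/78
  pi_Q = 7/26
  pi_R = 23/39

Verification (pi * P):
  11/78*1/9 + 7/26*2/9 + 23/39*1/9 = 11/78 = pi_P  (ok)
  11/78*5/9 + 7/26*2/9 + 23/39*2/9 = 7/26 = pi_Q  (ok)
  11/78*1/3 + 7/26*5/9 + 23/39*2/3 = 23/39 = pi_R  (ok)

Answer: 11/78 7/26 23/39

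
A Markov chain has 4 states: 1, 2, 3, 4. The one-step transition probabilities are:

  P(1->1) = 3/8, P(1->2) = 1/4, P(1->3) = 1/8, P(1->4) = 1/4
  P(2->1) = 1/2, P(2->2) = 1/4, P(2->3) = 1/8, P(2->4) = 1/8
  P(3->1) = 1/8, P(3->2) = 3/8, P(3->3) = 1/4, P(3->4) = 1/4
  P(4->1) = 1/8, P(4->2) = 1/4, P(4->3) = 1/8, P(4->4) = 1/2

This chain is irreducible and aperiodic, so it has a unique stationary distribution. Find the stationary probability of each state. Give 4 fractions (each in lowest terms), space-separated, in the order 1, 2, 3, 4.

The stationary distribution satisfies pi = pi * P, i.e.:
  pi_1 = 3/8*pi_1 + 1/2*pi_2 + 1/8*pi_3 + 1/8*pi_4
  pi_2 = 1/4*pi_1 + 1/4*pi_2 + 3/8*pi_3 + 1/4*pi_4
  pi_3 = 1/8*pi_1 + 1/8*pi_2 + 1/4*pi_3 + 1/8*pi_4
  pi_4 = 1/4*pi_1 + 1/8*pi_2 + 1/4*pi_3 + 1/2*pi_4
with normalization: pi_1 + pi_2 + pi_3 + pi_4 = 1.

Using the first 3 balance equations plus normalization, the linear system A*pi = b is:
  [-5/8, 1/2, 1/8, 1/8] . pi = 0
  [1/4, -3/4, 3/8, 1/4] . pi = 0
  [1/8, 1/8, -3/4, 1/8] . pi = 0
  [1, 1, 1, 1] . pi = 1

Solving yields:
  pi_1 = 101/336
  pi_2 = 15/56
  pi_3 = 1/7
  pi_4 = 97/336

Verification (pi * P):
  101/336*3/8 + 15/56*1/2 + 1/7*1/8 + 97/336*1/8 = 101/336 = pi_1  (ok)
  101/336*1/4 + 15/56*1/4 + 1/7*3/8 + 97/336*1/4 = 15/56 = pi_2  (ok)
  101/336*1/8 + 15/56*1/8 + 1/7*1/4 + 97/336*1/8 = 1/7 = pi_3  (ok)
  101/336*1/4 + 15/56*1/8 + 1/7*1/4 + 97/336*1/2 = 97/336 = pi_4  (ok)

Answer: 101/336 15/56 1/7 97/336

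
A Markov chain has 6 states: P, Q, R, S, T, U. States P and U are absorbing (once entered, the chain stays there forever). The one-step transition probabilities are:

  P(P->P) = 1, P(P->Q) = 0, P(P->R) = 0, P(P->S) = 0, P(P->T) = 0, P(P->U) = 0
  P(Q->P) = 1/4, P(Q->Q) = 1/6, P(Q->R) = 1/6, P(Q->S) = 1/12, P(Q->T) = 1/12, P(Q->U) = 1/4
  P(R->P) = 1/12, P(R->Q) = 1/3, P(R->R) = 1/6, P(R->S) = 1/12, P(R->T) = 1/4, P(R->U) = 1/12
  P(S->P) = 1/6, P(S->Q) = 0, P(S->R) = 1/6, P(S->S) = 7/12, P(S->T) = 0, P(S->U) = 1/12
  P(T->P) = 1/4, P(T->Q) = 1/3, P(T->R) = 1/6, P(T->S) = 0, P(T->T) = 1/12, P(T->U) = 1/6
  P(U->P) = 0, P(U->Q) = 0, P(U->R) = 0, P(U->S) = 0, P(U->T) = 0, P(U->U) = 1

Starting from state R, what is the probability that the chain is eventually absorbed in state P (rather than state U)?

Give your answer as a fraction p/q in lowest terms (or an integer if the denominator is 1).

Let a_i = P(absorbed in P | start in state i).
Boundary conditions: a_P = 1, a_U = 0.
For each transient state i, a_i = sum_j P(i->j) * a_j:
  a_Q = 1/4*a_P + 1/6*a_Q + 1/6*a_R + 1/12*a_S + 1/12*a_T + 1/4*a_U
  a_R = 1/12*a_P + 1/3*a_Q + 1/6*a_R + 1/12*a_S + 1/4*a_T + 1/12*a_U
  a_S = 1/6*a_P + 0*a_Q + 1/6*a_R + 7/12*a_S + 0*a_T + 1/12*a_U
  a_T = 1/4*a_P + 1/3*a_Q + 1/6*a_R + 0*a_S + 1/12*a_T + 1/6*a_U

Substituting a_P = 1 and a_U = 0, rearrange to (I - Q) a = r where r[i] = P(i -> P):
  [5/6, -1/6, -1/12, -1/12] . (a_Q, a_R, a_S, a_T) = 1/4
  [-1/3, 5/6, -1/12, -1/4] . (a_Q, a_R, a_S, a_T) = 1/12
  [0, -1/6, 5/12, 0] . (a_Q, a_R, a_S, a_T) = 1/6
  [-1/3, -1/6, 0, 11/12] . (a_Q, a_R, a_S, a_T) = 1/4

Solving yields:
  a_Q = 536/1019
  a_R = 551/1019
  a_S = 628/1019
  a_T = 573/1019

Starting state is R, so the absorption probability is a_R = 551/1019.

Answer: 551/1019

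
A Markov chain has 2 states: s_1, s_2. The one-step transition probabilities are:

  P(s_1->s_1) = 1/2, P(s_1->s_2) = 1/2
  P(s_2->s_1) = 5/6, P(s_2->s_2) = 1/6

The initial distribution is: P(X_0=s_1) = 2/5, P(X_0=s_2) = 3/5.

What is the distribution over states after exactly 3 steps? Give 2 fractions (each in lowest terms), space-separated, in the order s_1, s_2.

Answer: 19/30 11/30

Derivation:
Propagating the distribution step by step (d_{t+1} = d_t * P):
d_0 = (s_1=2/5, s_2=3/5)
  d_1[s_1] = 2/5*1/2 + 3/5*5/6 = 7/10
  d_1[s_2] = 2/5*1/2 + 3/5*1/6 = 3/10
d_1 = (s_1=7/10, s_2=3/10)
  d_2[s_1] = 7/10*1/2 + 3/10*5/6 = 3/5
  d_2[s_2] = 7/10*1/2 + 3/10*1/6 = 2/5
d_2 = (s_1=3/5, s_2=2/5)
  d_3[s_1] = 3/5*1/2 + 2/5*5/6 = 19/30
  d_3[s_2] = 3/5*1/2 + 2/5*1/6 = 11/30
d_3 = (s_1=19/30, s_2=11/30)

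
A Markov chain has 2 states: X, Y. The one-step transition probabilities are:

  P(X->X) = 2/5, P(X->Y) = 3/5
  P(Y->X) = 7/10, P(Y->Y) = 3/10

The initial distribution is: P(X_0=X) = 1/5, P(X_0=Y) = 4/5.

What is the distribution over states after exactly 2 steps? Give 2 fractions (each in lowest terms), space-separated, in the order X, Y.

Propagating the distribution step by step (d_{t+1} = d_t * P):
d_0 = (X=1/5, Y=4/5)
  d_1[X] = 1/5*2/5 + 4/5*7/10 = 16/25
  d_1[Y] = 1/5*3/5 + 4/5*3/10 = 9/25
d_1 = (X=16/25, Y=9/25)
  d_2[X] = 16/25*2/5 + 9/25*7/10 = 127/250
  d_2[Y] = 16/25*3/5 + 9/25*3/10 = 123/250
d_2 = (X=127/250, Y=123/250)

Answer: 127/250 123/250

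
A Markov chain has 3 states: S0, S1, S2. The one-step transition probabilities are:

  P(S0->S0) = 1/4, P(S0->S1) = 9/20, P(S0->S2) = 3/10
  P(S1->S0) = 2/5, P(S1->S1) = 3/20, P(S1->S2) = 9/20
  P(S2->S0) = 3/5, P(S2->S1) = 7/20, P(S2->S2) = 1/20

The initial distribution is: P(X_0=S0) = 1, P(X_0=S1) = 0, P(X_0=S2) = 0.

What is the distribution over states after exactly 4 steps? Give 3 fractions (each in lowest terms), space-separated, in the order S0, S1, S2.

Propagating the distribution step by step (d_{t+1} = d_t * P):
d_0 = (S0=1, S1=0, S2=0)
  d_1[S0] = 1*1/4 + 0*2/5 + 0*3/5 = 1/4
  d_1[S1] = 1*9/20 + 0*3/20 + 0*7/20 = 9/20
  d_1[S2] = 1*3/10 + 0*9/20 + 0*1/20 = 3/10
d_1 = (S0=1/4, S1=9/20, S2=3/10)
  d_2[S0] = 1/4*1/4 + 9/20*2/5 + 3/10*3/5 = 169/400
  d_2[S1] = 1/4*9/20 + 9/20*3/20 + 3/10*7/20 = 57/200
  d_2[S2] = 1/4*3/10 + 9/20*9/20 + 3/10*1/20 = 117/400
d_2 = (S0=169/400, S1=57/200, S2=117/400)
  d_3[S0] = 169/400*1/4 + 57/200*2/5 + 117/400*3/5 = 3161/8000
  d_3[S1] = 169/400*9/20 + 57/200*3/20 + 117/400*7/20 = 1341/4000
  d_3[S2] = 169/400*3/10 + 57/200*9/20 + 117/400*1/20 = 2157/8000
d_3 = (S0=3161/8000, S1=1341/4000, S2=2157/8000)
  d_4[S0] = 3161/8000*1/4 + 1341/4000*2/5 + 2157/8000*3/5 = 12629/32000
  d_4[S1] = 3161/8000*9/20 + 1341/4000*3/20 + 2157/8000*7/20 = 25797/80000
  d_4[S2] = 3161/8000*3/10 + 1341/4000*9/20 + 2157/8000*1/20 = 45261/160000
d_4 = (S0=12629/32000, S1=25797/80000, S2=45261/160000)

Answer: 12629/32000 25797/80000 45261/160000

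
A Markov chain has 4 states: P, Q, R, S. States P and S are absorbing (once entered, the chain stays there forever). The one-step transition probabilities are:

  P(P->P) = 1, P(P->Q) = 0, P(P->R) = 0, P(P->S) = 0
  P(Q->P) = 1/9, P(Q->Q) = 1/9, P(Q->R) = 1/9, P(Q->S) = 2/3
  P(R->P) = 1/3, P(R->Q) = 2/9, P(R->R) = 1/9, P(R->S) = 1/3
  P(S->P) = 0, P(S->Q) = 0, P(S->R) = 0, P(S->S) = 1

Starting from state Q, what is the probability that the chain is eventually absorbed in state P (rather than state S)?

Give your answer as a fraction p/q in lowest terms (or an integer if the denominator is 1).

Let a_i = P(absorbed in P | start in state i).
Boundary conditions: a_P = 1, a_S = 0.
For each transient state i, a_i = sum_j P(i->j) * a_j:
  a_Q = 1/9*a_P + 1/9*a_Q + 1/9*a_R + 2/3*a_S
  a_R = 1/3*a_P + 2/9*a_Q + 1/9*a_R + 1/3*a_S

Substituting a_P = 1 and a_S = 0, rearrange to (I - Q) a = r where r[i] = P(i -> P):
  [8/9, -1/9] . (a_Q, a_R) = 1/9
  [-2/9, 8/9] . (a_Q, a_R) = 1/3

Solving yields:
  a_Q = 11/62
  a_R = 13/31

Starting state is Q, so the absorption probability is a_Q = 11/62.

Answer: 11/62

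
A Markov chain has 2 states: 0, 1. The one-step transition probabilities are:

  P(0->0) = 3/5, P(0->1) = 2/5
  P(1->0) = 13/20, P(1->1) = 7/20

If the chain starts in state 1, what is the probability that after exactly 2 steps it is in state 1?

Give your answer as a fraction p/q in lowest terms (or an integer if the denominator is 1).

Computing P^2 by repeated multiplication:
P^1 =
  0: [3/5, 2/5]
  1: [13/20, 7/20]
P^2 =
  0: [31/50, 19/50]
  1: [247/400, 153/400]

(P^2)[1 -> 1] = 153/400

Answer: 153/400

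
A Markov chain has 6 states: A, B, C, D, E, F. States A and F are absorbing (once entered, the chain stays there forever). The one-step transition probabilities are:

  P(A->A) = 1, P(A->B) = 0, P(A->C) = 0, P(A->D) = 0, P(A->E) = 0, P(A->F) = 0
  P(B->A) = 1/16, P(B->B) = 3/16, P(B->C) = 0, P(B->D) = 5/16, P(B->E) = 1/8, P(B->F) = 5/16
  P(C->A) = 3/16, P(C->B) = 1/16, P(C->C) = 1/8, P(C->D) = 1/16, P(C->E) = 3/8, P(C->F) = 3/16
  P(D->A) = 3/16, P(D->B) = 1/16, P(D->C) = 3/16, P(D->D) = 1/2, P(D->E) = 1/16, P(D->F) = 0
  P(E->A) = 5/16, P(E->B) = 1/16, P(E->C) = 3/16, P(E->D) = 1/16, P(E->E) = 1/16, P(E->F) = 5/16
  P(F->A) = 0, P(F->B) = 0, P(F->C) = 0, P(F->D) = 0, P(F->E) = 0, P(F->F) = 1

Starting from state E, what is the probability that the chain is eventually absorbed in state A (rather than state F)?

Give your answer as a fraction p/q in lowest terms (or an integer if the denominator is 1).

Let a_i = P(absorbed in A | start in state i).
Boundary conditions: a_A = 1, a_F = 0.
For each transient state i, a_i = sum_j P(i->j) * a_j:
  a_B = 1/16*a_A + 3/16*a_B + 0*a_C + 5/16*a_D + 1/8*a_E + 5/16*a_F
  a_C = 3/16*a_A + 1/16*a_B + 1/8*a_C + 1/16*a_D + 3/8*a_E + 3/16*a_F
  a_D = 3/16*a_A + 1/16*a_B + 3/16*a_C + 1/2*a_D + 1/16*a_E + 0*a_F
  a_E = 5/16*a_A + 1/16*a_B + 3/16*a_C + 1/16*a_D + 1/16*a_E + 5/16*a_F

Substituting a_A = 1 and a_F = 0, rearrange to (I - Q) a = r where r[i] = P(i -> A):
  [13/16, 0, -5/16, -1/8] . (a_B, a_C, a_D, a_E) = 1/16
  [-1/16, 7/8, -1/16, -3/8] . (a_B, a_C, a_D, a_E) = 3/16
  [-1/16, -3/16, 1/2, -1/16] . (a_B, a_C, a_D, a_E) = 3/16
  [-1/16, -3/16, -1/16, 15/16] . (a_B, a_C, a_D, a_E) = 5/16

Solving yields:
  a_B = 515/1233
  a_C = 70/137
  a_D = 5890/8631
  a_E = 488/959

Starting state is E, so the absorption probability is a_E = 488/959.

Answer: 488/959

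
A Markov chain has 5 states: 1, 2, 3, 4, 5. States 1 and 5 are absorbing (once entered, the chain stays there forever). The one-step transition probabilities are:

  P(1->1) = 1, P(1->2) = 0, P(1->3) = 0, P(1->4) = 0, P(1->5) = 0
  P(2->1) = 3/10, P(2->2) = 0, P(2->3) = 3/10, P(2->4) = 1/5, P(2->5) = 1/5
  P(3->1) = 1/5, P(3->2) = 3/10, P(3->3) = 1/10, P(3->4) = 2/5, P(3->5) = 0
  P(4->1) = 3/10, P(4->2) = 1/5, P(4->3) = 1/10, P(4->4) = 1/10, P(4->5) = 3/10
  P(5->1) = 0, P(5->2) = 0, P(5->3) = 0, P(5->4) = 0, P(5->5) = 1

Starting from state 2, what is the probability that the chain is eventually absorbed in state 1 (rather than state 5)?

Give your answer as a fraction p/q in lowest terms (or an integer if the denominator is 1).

Answer: 379/623

Derivation:
Let a_i = P(absorbed in 1 | start in state i).
Boundary conditions: a_1 = 1, a_5 = 0.
For each transient state i, a_i = sum_j P(i->j) * a_j:
  a_2 = 3/10*a_1 + 0*a_2 + 3/10*a_3 + 1/5*a_4 + 1/5*a_5
  a_3 = 1/5*a_1 + 3/10*a_2 + 1/10*a_3 + 2/5*a_4 + 0*a_5
  a_4 = 3/10*a_1 + 1/5*a_2 + 1/10*a_3 + 1/10*a_4 + 3/10*a_5

Substituting a_1 = 1 and a_5 = 0, rearrange to (I - Q) a = r where r[i] = P(i -> 1):
  [1, -3/10, -1/5] . (a_2, a_3, a_4) = 3/10
  [-3/10, 9/10, -2/5] . (a_2, a_3, a_4) = 1/5
  [-1/5, -1/10, 9/10] . (a_2, a_3, a_4) = 3/10

Solving yields:
  a_2 = 379/623
  a_3 = 415/623
  a_4 = 338/623

Starting state is 2, so the absorption probability is a_2 = 379/623.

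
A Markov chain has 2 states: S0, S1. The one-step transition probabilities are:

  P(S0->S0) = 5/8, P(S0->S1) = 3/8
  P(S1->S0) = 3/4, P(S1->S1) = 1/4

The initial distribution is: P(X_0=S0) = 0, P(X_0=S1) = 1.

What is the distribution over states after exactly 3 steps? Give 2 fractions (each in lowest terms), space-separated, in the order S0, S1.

Answer: 171/256 85/256

Derivation:
Propagating the distribution step by step (d_{t+1} = d_t * P):
d_0 = (S0=0, S1=1)
  d_1[S0] = 0*5/8 + 1*3/4 = 3/4
  d_1[S1] = 0*3/8 + 1*1/4 = 1/4
d_1 = (S0=3/4, S1=1/4)
  d_2[S0] = 3/4*5/8 + 1/4*3/4 = 21/32
  d_2[S1] = 3/4*3/8 + 1/4*1/4 = 11/32
d_2 = (S0=21/32, S1=11/32)
  d_3[S0] = 21/32*5/8 + 11/32*3/4 = 171/256
  d_3[S1] = 21/32*3/8 + 11/32*1/4 = 85/256
d_3 = (S0=171/256, S1=85/256)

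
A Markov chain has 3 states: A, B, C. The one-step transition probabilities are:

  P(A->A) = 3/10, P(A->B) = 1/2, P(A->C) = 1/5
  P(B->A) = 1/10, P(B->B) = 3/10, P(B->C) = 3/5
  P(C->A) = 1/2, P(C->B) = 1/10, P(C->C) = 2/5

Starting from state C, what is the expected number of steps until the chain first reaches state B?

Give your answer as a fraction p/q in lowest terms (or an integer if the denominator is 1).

Let h_i = expected steps to first reach B from state i.
Boundary: h_B = 0.
First-step equations for the other states:
  h_A = 1 + 3/10*h_A + 1/2*h_B + 1/5*h_C
  h_C = 1 + 1/2*h_A + 1/10*h_B + 2/5*h_C

Substituting h_B = 0 and rearranging gives the linear system (I - Q) h = 1:
  [7/10, -1/5] . (h_A, h_C) = 1
  [-1/2, 3/5] . (h_A, h_C) = 1

Solving yields:
  h_A = 5/2
  h_C = 15/4

Starting state is C, so the expected hitting time is h_C = 15/4.

Answer: 15/4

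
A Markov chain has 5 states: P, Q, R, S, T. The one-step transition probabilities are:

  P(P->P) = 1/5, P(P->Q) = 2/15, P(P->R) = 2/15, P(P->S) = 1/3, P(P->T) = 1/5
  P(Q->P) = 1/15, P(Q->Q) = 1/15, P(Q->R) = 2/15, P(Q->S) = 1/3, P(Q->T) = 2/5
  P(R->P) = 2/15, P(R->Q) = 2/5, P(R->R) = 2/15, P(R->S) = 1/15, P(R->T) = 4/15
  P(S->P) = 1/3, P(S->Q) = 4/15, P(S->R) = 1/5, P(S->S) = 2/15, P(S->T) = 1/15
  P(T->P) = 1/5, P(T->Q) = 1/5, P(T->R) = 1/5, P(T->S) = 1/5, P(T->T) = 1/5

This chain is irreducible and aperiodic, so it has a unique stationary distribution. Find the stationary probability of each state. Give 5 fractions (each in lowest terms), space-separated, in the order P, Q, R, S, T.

Answer: 4039/21202 4383/21202 3449/21202 4597/21202 2367/10601

Derivation:
The stationary distribution satisfies pi = pi * P, i.e.:
  pi_P = 1/5*pi_P + 1/15*pi_Q + 2/15*pi_R + 1/3*pi_S + 1/5*pi_T
  pi_Q = 2/15*pi_P + 1/15*pi_Q + 2/5*pi_R + 4/15*pi_S + 1/5*pi_T
  pi_R = 2/15*pi_P + 2/15*pi_Q + 2/15*pi_R + 1/5*pi_S + 1/5*pi_T
  pi_S = 1/3*pi_P + 1/3*pi_Q + 1/15*pi_R + 2/15*pi_S + 1/5*pi_T
  pi_T = 1/5*pi_P + 2/5*pi_Q + 4/15*pi_R + 1/15*pi_S + 1/5*pi_T
with normalization: pi_P + pi_Q + pi_R + pi_S + pi_T = 1.

Using the first 4 balance equations plus normalization, the linear system A*pi = b is:
  [-4/5, 1/15, 2/15, 1/3, 1/5] . pi = 0
  [2/15, -14/15, 2/5, 4/15, 1/5] . pi = 0
  [2/15, 2/15, -13/15, 1/5, 1/5] . pi = 0
  [1/3, 1/3, 1/15, -13/15, 1/5] . pi = 0
  [1, 1, 1, 1, 1] . pi = 1

Solving yields:
  pi_P = 4039/21202
  pi_Q = 4383/21202
  pi_R = 3449/21202
  pi_S = 4597/21202
  pi_T = 2367/10601

Verification (pi * P):
  4039/21202*1/5 + 4383/21202*1/15 + 3449/21202*2/15 + 4597/21202*1/3 + 2367/10601*1/5 = 4039/21202 = pi_P  (ok)
  4039/21202*2/15 + 4383/21202*1/15 + 3449/21202*2/5 + 4597/21202*4/15 + 2367/10601*1/5 = 4383/21202 = pi_Q  (ok)
  4039/21202*2/15 + 4383/21202*2/15 + 3449/21202*2/15 + 4597/21202*1/5 + 2367/10601*1/5 = 3449/21202 = pi_R  (ok)
  4039/21202*1/3 + 4383/21202*1/3 + 3449/21202*1/15 + 4597/21202*2/15 + 2367/10601*1/5 = 4597/21202 = pi_S  (ok)
  4039/21202*1/5 + 4383/21202*2/5 + 3449/21202*4/15 + 4597/21202*1/15 + 2367/10601*1/5 = 2367/10601 = pi_T  (ok)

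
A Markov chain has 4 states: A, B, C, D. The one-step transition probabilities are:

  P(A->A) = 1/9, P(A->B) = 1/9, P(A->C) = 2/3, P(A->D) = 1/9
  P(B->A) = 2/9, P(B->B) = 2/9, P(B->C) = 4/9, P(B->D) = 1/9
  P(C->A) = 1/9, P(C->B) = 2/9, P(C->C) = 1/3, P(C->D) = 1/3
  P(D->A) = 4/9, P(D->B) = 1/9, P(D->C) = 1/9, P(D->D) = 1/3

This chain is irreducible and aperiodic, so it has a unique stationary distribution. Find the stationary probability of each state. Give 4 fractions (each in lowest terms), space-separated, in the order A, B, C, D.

The stationary distribution satisfies pi = pi * P, i.e.:
  pi_A = 1/9*pi_A + 2/9*pi_B + 1/9*pi_C + 4/9*pi_D
  pi_B = 1/9*pi_A + 2/9*pi_B + 2/9*pi_C + 1/9*pi_D
  pi_C = 2/3*pi_A + 4/9*pi_B + 1/3*pi_C + 1/9*pi_D
  pi_D = 1/9*pi_A + 1/9*pi_B + 1/3*pi_C + 1/3*pi_D
with normalization: pi_A + pi_B + pi_C + pi_D = 1.

Using the first 3 balance equations plus normalization, the linear system A*pi = b is:
  [-8/9, 2/9, 1/9, 4/9] . pi = 0
  [1/9, -7/9, 2/9, 1/9] . pi = 0
  [2/3, 4/9, -2/3, 1/9] . pi = 0
  [1, 1, 1, 1] . pi = 1

Solving yields:
  pi_A = 163/766
  pi_B = 131/766
  pi_C = 141/383
  pi_D = 95/383

Verification (pi * P):
  163/766*1/9 + 131/766*2/9 + 141/383*1/9 + 95/383*4/9 = 163/766 = pi_A  (ok)
  163/766*1/9 + 131/766*2/9 + 141/383*2/9 + 95/383*1/9 = 131/766 = pi_B  (ok)
  163/766*2/3 + 131/766*4/9 + 141/383*1/3 + 95/383*1/9 = 141/383 = pi_C  (ok)
  163/766*1/9 + 131/766*1/9 + 141/383*1/3 + 95/383*1/3 = 95/383 = pi_D  (ok)

Answer: 163/766 131/766 141/383 95/383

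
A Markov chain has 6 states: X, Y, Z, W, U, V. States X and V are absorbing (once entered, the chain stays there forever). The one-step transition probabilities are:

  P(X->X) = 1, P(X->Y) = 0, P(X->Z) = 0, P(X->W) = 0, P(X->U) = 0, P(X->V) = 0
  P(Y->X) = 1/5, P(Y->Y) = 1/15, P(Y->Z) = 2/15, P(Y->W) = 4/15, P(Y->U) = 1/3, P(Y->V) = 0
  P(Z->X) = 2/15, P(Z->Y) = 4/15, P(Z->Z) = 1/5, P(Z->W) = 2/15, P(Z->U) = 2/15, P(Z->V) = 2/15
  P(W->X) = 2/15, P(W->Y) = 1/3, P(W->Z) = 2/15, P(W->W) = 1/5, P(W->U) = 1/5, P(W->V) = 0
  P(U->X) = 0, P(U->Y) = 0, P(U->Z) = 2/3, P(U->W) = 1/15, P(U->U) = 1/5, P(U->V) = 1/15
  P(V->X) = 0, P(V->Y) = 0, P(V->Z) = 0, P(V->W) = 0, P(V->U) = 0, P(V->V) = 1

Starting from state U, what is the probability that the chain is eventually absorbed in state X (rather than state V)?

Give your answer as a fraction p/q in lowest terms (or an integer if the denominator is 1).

Answer: 515/899

Derivation:
Let a_i = P(absorbed in X | start in state i).
Boundary conditions: a_X = 1, a_V = 0.
For each transient state i, a_i = sum_j P(i->j) * a_j:
  a_Y = 1/5*a_X + 1/15*a_Y + 2/15*a_Z + 4/15*a_W + 1/3*a_U + 0*a_V
  a_Z = 2/15*a_X + 4/15*a_Y + 1/5*a_Z + 2/15*a_W + 2/15*a_U + 2/15*a_V
  a_W = 2/15*a_X + 1/3*a_Y + 2/15*a_Z + 1/5*a_W + 1/5*a_U + 0*a_V
  a_U = 0*a_X + 0*a_Y + 2/3*a_Z + 1/15*a_W + 1/5*a_U + 1/15*a_V

Substituting a_X = 1 and a_V = 0, rearrange to (I - Q) a = r where r[i] = P(i -> X):
  [14/15, -2/15, -4/15, -1/3] . (a_Y, a_Z, a_W, a_U) = 1/5
  [-4/15, 4/5, -2/15, -2/15] . (a_Y, a_Z, a_W, a_U) = 2/15
  [-1/3, -2/15, 4/5, -1/5] . (a_Y, a_Z, a_W, a_U) = 2/15
  [0, -2/3, -1/15, 4/5] . (a_Y, a_Z, a_W, a_U) = 0

Solving yields:
  a_Y = 1913/2697
  a_Z = 1663/2697
  a_W = 1910/2697
  a_U = 515/899

Starting state is U, so the absorption probability is a_U = 515/899.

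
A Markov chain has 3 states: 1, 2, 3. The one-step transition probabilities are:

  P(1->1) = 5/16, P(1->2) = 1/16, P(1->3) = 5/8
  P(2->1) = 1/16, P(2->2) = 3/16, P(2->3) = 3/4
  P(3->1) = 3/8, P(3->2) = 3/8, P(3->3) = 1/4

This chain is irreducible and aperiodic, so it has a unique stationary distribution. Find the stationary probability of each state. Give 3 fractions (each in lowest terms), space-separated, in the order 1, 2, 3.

The stationary distribution satisfies pi = pi * P, i.e.:
  pi_1 = 5/16*pi_1 + 1/16*pi_2 + 3/8*pi_3
  pi_2 = 1/16*pi_1 + 3/16*pi_2 + 3/8*pi_3
  pi_3 = 5/8*pi_1 + 3/4*pi_2 + 1/4*pi_3
with normalization: pi_1 + pi_2 + pi_3 = 1.

Using the first 2 balance equations plus normalization, the linear system A*pi = b is:
  [-11/16, 1/16, 3/8] . pi = 0
  [1/16, -13/16, 3/8] . pi = 0
  [1, 1, 1] . pi = 1

Solving yields:
  pi_1 = 42/149
  pi_2 = 36/149
  pi_3 = 71/149

Verification (pi * P):
  42/149*5/16 + 36/149*1/16 + 71/149*3/8 = 42/149 = pi_1  (ok)
  42/149*1/16 + 36/149*3/16 + 71/149*3/8 = 36/149 = pi_2  (ok)
  42/149*5/8 + 36/149*3/4 + 71/149*1/4 = 71/149 = pi_3  (ok)

Answer: 42/149 36/149 71/149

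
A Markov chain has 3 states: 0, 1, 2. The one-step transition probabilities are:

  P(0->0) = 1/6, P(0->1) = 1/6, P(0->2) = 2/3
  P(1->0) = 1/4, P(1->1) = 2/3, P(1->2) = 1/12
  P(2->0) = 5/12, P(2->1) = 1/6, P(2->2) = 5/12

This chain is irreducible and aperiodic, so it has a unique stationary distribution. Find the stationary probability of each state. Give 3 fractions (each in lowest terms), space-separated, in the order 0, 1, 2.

Answer: 13/45 1/3 17/45

Derivation:
The stationary distribution satisfies pi = pi * P, i.e.:
  pi_0 = 1/6*pi_0 + 1/4*pi_1 + 5/12*pi_2
  pi_1 = 1/6*pi_0 + 2/3*pi_1 + 1/6*pi_2
  pi_2 = 2/3*pi_0 + 1/12*pi_1 + 5/12*pi_2
with normalization: pi_0 + pi_1 + pi_2 = 1.

Using the first 2 balance equations plus normalization, the linear system A*pi = b is:
  [-5/6, 1/4, 5/12] . pi = 0
  [1/6, -1/3, 1/6] . pi = 0
  [1, 1, 1] . pi = 1

Solving yields:
  pi_0 = 13/45
  pi_1 = 1/3
  pi_2 = 17/45

Verification (pi * P):
  13/45*1/6 + 1/3*1/4 + 17/45*5/12 = 13/45 = pi_0  (ok)
  13/45*1/6 + 1/3*2/3 + 17/45*1/6 = 1/3 = pi_1  (ok)
  13/45*2/3 + 1/3*1/12 + 17/45*5/12 = 17/45 = pi_2  (ok)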